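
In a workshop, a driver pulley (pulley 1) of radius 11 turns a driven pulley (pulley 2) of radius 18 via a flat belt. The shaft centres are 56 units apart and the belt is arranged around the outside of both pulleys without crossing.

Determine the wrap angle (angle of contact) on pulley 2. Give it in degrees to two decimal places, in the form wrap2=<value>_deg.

open belt: β = asin((r2−r1)/C) = asin(7/56) = 7.1808°
wrap1 = π − 2β = 165.6385°
wrap2 = π + 2β = 194.3615°

wrap2=194.36_deg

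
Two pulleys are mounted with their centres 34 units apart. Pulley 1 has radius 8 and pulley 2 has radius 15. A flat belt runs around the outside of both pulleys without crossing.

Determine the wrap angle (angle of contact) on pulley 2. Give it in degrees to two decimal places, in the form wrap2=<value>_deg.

wrap2=203.76_deg

open belt: β = asin((r2−r1)/C) = asin(7/34) = 11.8812°
wrap1 = π − 2β = 156.2377°
wrap2 = π + 2β = 203.7623°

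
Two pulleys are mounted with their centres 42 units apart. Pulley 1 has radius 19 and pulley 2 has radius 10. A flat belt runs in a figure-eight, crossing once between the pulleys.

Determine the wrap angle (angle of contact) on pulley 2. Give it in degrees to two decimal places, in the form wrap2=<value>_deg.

crossed belt: β = asin((r1+r2)/C) = asin(29/42) = 43.6678°
wrap1 = wrap2 = π + 2β = 267.3356°

wrap2=267.34_deg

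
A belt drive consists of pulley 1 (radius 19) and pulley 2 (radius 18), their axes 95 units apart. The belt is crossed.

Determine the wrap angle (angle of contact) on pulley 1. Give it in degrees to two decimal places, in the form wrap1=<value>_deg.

wrap1=225.84_deg

crossed belt: β = asin((r1+r2)/C) = asin(37/95) = 22.9218°
wrap1 = wrap2 = π + 2β = 225.8435°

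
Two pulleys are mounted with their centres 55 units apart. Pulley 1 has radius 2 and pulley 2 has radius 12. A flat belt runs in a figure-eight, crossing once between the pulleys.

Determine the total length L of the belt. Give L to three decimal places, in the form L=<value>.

crossed belt: β = asin((r1+r2)/C) = asin(14/55) = 14.7467°
wrap1 = wrap2 = π + 2β = 209.4933°
tangent length = C·cosβ = 53.1883
L = (r1+r2)·wrap + 2·C·cosβ = 14·3.6563 + 2·53.1883 = 157.5656

L=157.566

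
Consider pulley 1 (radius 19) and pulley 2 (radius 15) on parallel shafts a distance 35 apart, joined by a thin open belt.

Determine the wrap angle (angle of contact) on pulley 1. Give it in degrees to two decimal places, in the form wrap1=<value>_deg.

wrap1=193.12_deg

open belt: β = asin((r2−r1)/C) = asin(-4/35) = -6.5624°
wrap1 = π − 2β = 193.1249°
wrap2 = π + 2β = 166.8751°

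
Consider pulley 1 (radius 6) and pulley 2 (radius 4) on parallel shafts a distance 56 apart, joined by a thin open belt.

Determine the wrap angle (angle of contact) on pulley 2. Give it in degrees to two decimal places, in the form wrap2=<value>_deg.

wrap2=175.91_deg

open belt: β = asin((r2−r1)/C) = asin(-2/56) = -2.0467°
wrap1 = π − 2β = 184.0934°
wrap2 = π + 2β = 175.9066°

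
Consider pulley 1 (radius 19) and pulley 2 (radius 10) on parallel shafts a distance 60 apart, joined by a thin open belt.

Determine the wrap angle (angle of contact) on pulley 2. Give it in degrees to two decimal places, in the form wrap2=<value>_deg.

wrap2=162.75_deg

open belt: β = asin((r2−r1)/C) = asin(-9/60) = -8.6269°
wrap1 = π − 2β = 197.2539°
wrap2 = π + 2β = 162.7461°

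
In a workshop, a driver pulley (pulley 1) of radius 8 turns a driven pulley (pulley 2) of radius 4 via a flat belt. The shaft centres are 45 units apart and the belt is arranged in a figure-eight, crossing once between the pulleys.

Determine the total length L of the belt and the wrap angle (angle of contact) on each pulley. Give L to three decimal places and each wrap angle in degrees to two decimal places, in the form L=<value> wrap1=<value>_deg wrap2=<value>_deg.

crossed belt: β = asin((r1+r2)/C) = asin(12/45) = 15.4660°
wrap1 = wrap2 = π + 2β = 210.9320°
tangent length = C·cosβ = 43.3705
L = (r1+r2)·wrap + 2·C·cosβ = 12·3.6815 + 2·43.3705 = 130.9185

L=130.918 wrap1=210.93_deg wrap2=210.93_deg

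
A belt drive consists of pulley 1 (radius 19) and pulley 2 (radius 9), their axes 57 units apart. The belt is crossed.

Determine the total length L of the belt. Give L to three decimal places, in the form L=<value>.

crossed belt: β = asin((r1+r2)/C) = asin(28/57) = 29.4213°
wrap1 = wrap2 = π + 2β = 238.8427°
tangent length = C·cosβ = 49.6488
L = (r1+r2)·wrap + 2·C·cosβ = 28·4.1686 + 2·49.6488 = 216.0181

L=216.018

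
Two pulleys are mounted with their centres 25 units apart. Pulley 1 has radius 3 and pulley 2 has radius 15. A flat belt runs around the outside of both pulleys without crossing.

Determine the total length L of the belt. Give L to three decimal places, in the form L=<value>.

open belt: β = asin((r2−r1)/C) = asin(12/25) = 28.6854°
wrap1 = π − 2β = 122.6292°
wrap2 = π + 2β = 237.3708°
tangent length = C·cosβ = 21.9317
L = r1·wrap1 + r2·wrap2 + 2·C·cosβ = 3·2.1403 + 15·4.1429 + 2·21.9317 = 112.4278

L=112.428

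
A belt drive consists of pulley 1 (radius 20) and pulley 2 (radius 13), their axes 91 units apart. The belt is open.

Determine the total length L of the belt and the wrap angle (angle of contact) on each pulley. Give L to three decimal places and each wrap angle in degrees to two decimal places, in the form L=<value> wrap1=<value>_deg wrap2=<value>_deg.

L=286.211 wrap1=188.82_deg wrap2=171.18_deg

open belt: β = asin((r2−r1)/C) = asin(-7/91) = -4.4117°
wrap1 = π − 2β = 188.8235°
wrap2 = π + 2β = 171.1765°
tangent length = C·cosβ = 90.7304
L = r1·wrap1 + r2·wrap2 + 2·C·cosβ = 20·3.2956 + 13·2.9876 + 2·90.7304 = 286.2113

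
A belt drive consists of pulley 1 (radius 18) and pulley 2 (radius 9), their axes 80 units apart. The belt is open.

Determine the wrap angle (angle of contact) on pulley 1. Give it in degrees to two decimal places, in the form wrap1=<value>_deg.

wrap1=192.92_deg

open belt: β = asin((r2−r1)/C) = asin(-9/80) = -6.4594°
wrap1 = π − 2β = 192.9189°
wrap2 = π + 2β = 167.0811°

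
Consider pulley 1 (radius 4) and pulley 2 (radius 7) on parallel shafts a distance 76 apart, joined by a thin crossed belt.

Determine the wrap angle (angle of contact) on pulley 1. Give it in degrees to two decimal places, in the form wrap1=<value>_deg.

crossed belt: β = asin((r1+r2)/C) = asin(11/76) = 8.3220°
wrap1 = wrap2 = π + 2β = 196.6441°

wrap1=196.64_deg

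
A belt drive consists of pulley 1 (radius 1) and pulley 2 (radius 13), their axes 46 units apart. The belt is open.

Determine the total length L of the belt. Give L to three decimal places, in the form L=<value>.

open belt: β = asin((r2−r1)/C) = asin(12/46) = 15.1217°
wrap1 = π − 2β = 149.7567°
wrap2 = π + 2β = 210.2433°
tangent length = C·cosβ = 44.4072
L = r1·wrap1 + r2·wrap2 + 2·C·cosβ = 1·2.6137 + 13·3.6694 + 2·44.4072 = 139.1309

L=139.131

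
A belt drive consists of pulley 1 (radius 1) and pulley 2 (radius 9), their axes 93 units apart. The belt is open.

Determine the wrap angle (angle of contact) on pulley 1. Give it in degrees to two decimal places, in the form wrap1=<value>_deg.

open belt: β = asin((r2−r1)/C) = asin(8/93) = 4.9348°
wrap1 = π − 2β = 170.1305°
wrap2 = π + 2β = 189.8695°

wrap1=170.13_deg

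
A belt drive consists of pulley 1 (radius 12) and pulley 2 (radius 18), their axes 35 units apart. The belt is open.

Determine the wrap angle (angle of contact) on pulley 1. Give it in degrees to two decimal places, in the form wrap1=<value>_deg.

open belt: β = asin((r2−r1)/C) = asin(6/35) = 9.8709°
wrap1 = π − 2β = 160.2582°
wrap2 = π + 2β = 199.7418°

wrap1=160.26_deg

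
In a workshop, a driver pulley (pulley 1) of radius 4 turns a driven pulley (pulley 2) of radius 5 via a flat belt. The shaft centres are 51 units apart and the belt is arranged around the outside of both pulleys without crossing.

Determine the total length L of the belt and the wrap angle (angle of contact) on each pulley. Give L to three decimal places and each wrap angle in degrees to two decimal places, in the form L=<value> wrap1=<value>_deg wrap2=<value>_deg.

open belt: β = asin((r2−r1)/C) = asin(1/51) = 1.1235°
wrap1 = π − 2β = 177.7530°
wrap2 = π + 2β = 182.2470°
tangent length = C·cosβ = 50.9902
L = r1·wrap1 + r2·wrap2 + 2·C·cosβ = 4·3.1024 + 5·3.1808 + 2·50.9902 = 130.2939

L=130.294 wrap1=177.75_deg wrap2=182.25_deg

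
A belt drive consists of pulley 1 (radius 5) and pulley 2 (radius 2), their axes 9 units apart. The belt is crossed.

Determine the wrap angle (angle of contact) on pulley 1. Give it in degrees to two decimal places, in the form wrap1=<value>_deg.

wrap1=282.12_deg

crossed belt: β = asin((r1+r2)/C) = asin(7/9) = 51.0576°
wrap1 = wrap2 = π + 2β = 282.1151°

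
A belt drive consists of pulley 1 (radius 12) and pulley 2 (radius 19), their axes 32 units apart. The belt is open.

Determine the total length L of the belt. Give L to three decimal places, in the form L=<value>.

open belt: β = asin((r2−r1)/C) = asin(7/32) = 12.6356°
wrap1 = π − 2β = 154.7287°
wrap2 = π + 2β = 205.2713°
tangent length = C·cosβ = 31.2250
L = r1·wrap1 + r2·wrap2 + 2·C·cosβ = 12·2.7005 + 19·3.5827 + 2·31.2250 = 162.9268

L=162.927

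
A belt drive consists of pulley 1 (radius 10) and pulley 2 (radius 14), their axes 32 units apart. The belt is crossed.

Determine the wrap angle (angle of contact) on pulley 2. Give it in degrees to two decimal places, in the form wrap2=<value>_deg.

crossed belt: β = asin((r1+r2)/C) = asin(24/32) = 48.5904°
wrap1 = wrap2 = π + 2β = 277.1808°

wrap2=277.18_deg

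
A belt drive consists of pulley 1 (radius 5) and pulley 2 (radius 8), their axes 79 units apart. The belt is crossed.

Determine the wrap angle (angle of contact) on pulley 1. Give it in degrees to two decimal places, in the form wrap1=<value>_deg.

wrap1=198.94_deg

crossed belt: β = asin((r1+r2)/C) = asin(13/79) = 9.4715°
wrap1 = wrap2 = π + 2β = 198.9430°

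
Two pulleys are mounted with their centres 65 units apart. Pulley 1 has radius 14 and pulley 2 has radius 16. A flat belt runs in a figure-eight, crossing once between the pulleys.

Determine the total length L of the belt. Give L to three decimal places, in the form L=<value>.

L=238.357

crossed belt: β = asin((r1+r2)/C) = asin(30/65) = 27.4864°
wrap1 = wrap2 = π + 2β = 234.9729°
tangent length = C·cosβ = 57.6628
L = (r1+r2)·wrap + 2·C·cosβ = 30·4.1010 + 2·57.6628 = 238.3571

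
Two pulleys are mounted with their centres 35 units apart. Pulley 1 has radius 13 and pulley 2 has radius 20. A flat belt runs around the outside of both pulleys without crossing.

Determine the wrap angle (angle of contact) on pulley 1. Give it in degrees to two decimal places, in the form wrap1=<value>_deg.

wrap1=156.93_deg

open belt: β = asin((r2−r1)/C) = asin(7/35) = 11.5370°
wrap1 = π − 2β = 156.9261°
wrap2 = π + 2β = 203.0739°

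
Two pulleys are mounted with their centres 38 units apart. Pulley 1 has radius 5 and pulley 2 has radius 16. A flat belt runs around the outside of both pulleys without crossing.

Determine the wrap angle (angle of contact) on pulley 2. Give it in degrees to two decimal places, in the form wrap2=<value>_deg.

wrap2=213.65_deg

open belt: β = asin((r2−r1)/C) = asin(11/38) = 16.8264°
wrap1 = π − 2β = 146.3471°
wrap2 = π + 2β = 213.6529°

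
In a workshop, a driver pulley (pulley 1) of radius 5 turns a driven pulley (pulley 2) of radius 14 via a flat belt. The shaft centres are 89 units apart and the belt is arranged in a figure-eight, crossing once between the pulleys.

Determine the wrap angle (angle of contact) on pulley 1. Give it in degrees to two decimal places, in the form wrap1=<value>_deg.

crossed belt: β = asin((r1+r2)/C) = asin(19/89) = 12.3266°
wrap1 = wrap2 = π + 2β = 204.6531°

wrap1=204.65_deg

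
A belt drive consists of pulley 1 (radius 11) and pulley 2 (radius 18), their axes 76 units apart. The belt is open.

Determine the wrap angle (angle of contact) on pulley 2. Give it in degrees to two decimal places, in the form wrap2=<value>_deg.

wrap2=190.57_deg

open belt: β = asin((r2−r1)/C) = asin(7/76) = 5.2847°
wrap1 = π − 2β = 169.4305°
wrap2 = π + 2β = 190.5695°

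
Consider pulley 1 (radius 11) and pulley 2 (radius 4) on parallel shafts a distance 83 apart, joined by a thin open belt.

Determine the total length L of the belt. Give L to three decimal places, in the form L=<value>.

open belt: β = asin((r2−r1)/C) = asin(-7/83) = -4.8379°
wrap1 = π − 2β = 189.6758°
wrap2 = π + 2β = 170.3242°
tangent length = C·cosβ = 82.7043
L = r1·wrap1 + r2·wrap2 + 2·C·cosβ = 11·3.3105 + 4·2.9727 + 2·82.7043 = 213.7146

L=213.715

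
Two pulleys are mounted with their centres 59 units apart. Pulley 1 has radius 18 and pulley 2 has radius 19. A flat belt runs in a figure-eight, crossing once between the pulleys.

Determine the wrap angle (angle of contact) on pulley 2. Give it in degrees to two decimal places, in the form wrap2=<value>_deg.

crossed belt: β = asin((r1+r2)/C) = asin(37/59) = 38.8379°
wrap1 = wrap2 = π + 2β = 257.6757°

wrap2=257.68_deg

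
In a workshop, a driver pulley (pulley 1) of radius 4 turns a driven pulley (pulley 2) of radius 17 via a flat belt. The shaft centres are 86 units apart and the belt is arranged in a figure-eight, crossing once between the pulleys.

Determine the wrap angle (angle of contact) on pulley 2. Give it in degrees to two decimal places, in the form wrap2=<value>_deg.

crossed belt: β = asin((r1+r2)/C) = asin(21/86) = 14.1337°
wrap1 = wrap2 = π + 2β = 208.2675°

wrap2=208.27_deg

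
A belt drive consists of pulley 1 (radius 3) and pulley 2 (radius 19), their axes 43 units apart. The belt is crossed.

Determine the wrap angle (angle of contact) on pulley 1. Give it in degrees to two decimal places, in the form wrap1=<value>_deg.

crossed belt: β = asin((r1+r2)/C) = asin(22/43) = 30.7723°
wrap1 = wrap2 = π + 2β = 241.5446°

wrap1=241.54_deg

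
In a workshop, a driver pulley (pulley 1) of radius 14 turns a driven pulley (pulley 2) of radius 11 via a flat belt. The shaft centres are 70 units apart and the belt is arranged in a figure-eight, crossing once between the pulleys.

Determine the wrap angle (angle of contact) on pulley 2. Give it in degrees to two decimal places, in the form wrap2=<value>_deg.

crossed belt: β = asin((r1+r2)/C) = asin(25/70) = 20.9248°
wrap1 = wrap2 = π + 2β = 221.8497°

wrap2=221.85_deg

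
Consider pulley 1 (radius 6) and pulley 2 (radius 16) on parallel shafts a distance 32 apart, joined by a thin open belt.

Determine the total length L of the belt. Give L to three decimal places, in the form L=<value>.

open belt: β = asin((r2−r1)/C) = asin(10/32) = 18.2100°
wrap1 = π − 2β = 143.5801°
wrap2 = π + 2β = 216.4199°
tangent length = C·cosβ = 30.3974
L = r1·wrap1 + r2·wrap2 + 2·C·cosβ = 6·2.5059 + 16·3.7772 + 2·30.3974 = 136.2662

L=136.266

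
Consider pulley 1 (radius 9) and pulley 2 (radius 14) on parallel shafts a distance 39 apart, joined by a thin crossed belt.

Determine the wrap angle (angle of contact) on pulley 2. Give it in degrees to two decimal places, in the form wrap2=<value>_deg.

crossed belt: β = asin((r1+r2)/C) = asin(23/39) = 36.1388°
wrap1 = wrap2 = π + 2β = 252.2776°

wrap2=252.28_deg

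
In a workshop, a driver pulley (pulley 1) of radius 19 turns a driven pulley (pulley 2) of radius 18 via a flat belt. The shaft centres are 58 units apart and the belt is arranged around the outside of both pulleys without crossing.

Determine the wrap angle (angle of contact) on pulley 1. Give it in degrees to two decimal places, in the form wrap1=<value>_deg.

open belt: β = asin((r2−r1)/C) = asin(-1/58) = -0.9879°
wrap1 = π − 2β = 181.9758°
wrap2 = π + 2β = 178.0242°

wrap1=181.98_deg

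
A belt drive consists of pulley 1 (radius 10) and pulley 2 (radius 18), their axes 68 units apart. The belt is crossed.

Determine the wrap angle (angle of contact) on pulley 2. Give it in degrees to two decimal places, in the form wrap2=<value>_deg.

crossed belt: β = asin((r1+r2)/C) = asin(28/68) = 24.3157°
wrap1 = wrap2 = π + 2β = 228.6315°

wrap2=228.63_deg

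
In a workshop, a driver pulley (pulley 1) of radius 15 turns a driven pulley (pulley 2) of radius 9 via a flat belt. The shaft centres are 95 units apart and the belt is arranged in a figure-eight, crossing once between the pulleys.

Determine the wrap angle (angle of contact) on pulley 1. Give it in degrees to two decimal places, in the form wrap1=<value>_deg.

crossed belt: β = asin((r1+r2)/C) = asin(24/95) = 14.6333°
wrap1 = wrap2 = π + 2β = 209.2666°

wrap1=209.27_deg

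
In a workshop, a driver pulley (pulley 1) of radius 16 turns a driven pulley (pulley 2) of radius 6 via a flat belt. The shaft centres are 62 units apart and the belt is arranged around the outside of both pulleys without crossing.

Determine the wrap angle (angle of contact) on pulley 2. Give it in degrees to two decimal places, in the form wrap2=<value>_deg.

wrap2=161.44_deg

open belt: β = asin((r2−r1)/C) = asin(-10/62) = -9.2818°
wrap1 = π − 2β = 198.5636°
wrap2 = π + 2β = 161.4364°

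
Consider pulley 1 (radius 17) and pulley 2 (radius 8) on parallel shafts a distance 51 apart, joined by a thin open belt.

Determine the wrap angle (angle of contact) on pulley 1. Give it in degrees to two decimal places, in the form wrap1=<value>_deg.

open belt: β = asin((r2−r1)/C) = asin(-9/51) = -10.1642°
wrap1 = π − 2β = 200.3285°
wrap2 = π + 2β = 159.6715°

wrap1=200.33_deg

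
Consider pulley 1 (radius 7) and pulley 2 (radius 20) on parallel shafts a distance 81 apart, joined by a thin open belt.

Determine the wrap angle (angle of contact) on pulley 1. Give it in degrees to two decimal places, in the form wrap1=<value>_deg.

wrap1=161.53_deg

open belt: β = asin((r2−r1)/C) = asin(13/81) = 9.2356°
wrap1 = π − 2β = 161.5289°
wrap2 = π + 2β = 198.4711°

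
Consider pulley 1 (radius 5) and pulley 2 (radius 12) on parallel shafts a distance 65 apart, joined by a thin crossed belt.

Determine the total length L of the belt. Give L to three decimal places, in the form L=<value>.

L=187.879

crossed belt: β = asin((r1+r2)/C) = asin(17/65) = 15.1614°
wrap1 = wrap2 = π + 2β = 210.3227°
tangent length = C·cosβ = 62.7375
L = (r1+r2)·wrap + 2·C·cosβ = 17·3.6708 + 2·62.7375 = 187.8791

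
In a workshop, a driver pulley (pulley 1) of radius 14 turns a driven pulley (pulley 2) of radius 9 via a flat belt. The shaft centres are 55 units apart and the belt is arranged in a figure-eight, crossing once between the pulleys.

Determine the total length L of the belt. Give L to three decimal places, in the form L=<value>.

crossed belt: β = asin((r1+r2)/C) = asin(23/55) = 24.7199°
wrap1 = wrap2 = π + 2β = 229.4397°
tangent length = C·cosβ = 49.9600
L = (r1+r2)·wrap + 2·C·cosβ = 23·4.0045 + 2·49.9600 = 192.0230

L=192.023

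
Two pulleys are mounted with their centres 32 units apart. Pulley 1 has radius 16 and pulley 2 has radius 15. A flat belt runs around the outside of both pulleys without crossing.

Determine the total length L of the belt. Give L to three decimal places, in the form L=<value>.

open belt: β = asin((r2−r1)/C) = asin(-1/32) = -1.7908°
wrap1 = π − 2β = 183.5816°
wrap2 = π + 2β = 176.4184°
tangent length = C·cosβ = 31.9844
L = r1·wrap1 + r2·wrap2 + 2·C·cosβ = 16·3.2041 + 15·3.0791 + 2·31.9844 = 161.4206

L=161.421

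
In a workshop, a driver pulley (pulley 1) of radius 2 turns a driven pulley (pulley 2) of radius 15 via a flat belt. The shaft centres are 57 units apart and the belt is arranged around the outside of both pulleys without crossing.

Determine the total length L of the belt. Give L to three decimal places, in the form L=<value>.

open belt: β = asin((r2−r1)/C) = asin(13/57) = 13.1835°
wrap1 = π − 2β = 153.6330°
wrap2 = π + 2β = 206.3670°
tangent length = C·cosβ = 55.4977
L = r1·wrap1 + r2·wrap2 + 2·C·cosβ = 2·2.6814 + 15·3.6018 + 2·55.4977 = 170.3850

L=170.385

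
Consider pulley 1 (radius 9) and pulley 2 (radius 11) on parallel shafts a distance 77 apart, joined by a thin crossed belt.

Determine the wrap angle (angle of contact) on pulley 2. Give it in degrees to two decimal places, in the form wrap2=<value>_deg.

crossed belt: β = asin((r1+r2)/C) = asin(20/77) = 15.0547°
wrap1 = wrap2 = π + 2β = 210.1093°

wrap2=210.11_deg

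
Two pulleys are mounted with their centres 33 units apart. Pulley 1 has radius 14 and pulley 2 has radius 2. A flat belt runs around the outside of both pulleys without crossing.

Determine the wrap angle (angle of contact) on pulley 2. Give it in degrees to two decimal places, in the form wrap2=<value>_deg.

open belt: β = asin((r2−r1)/C) = asin(-12/33) = -21.3237°
wrap1 = π − 2β = 222.6474°
wrap2 = π + 2β = 137.3526°

wrap2=137.35_deg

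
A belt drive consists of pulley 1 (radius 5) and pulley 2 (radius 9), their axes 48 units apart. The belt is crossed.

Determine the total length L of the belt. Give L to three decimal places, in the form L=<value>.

crossed belt: β = asin((r1+r2)/C) = asin(14/48) = 16.9578°
wrap1 = wrap2 = π + 2β = 213.9155°
tangent length = C·cosβ = 45.9130
L = (r1+r2)·wrap + 2·C·cosβ = 14·3.7335 + 2·45.9130 = 144.0953

L=144.095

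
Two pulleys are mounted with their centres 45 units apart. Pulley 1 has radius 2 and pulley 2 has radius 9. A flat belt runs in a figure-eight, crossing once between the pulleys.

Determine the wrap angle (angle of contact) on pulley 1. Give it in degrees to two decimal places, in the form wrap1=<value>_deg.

crossed belt: β = asin((r1+r2)/C) = asin(11/45) = 14.1490°
wrap1 = wrap2 = π + 2β = 208.2980°

wrap1=208.30_deg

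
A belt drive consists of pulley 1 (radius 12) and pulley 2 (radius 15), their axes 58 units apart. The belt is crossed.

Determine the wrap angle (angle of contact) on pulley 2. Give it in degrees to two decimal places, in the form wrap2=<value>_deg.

crossed belt: β = asin((r1+r2)/C) = asin(27/58) = 27.7437°
wrap1 = wrap2 = π + 2β = 235.4874°

wrap2=235.49_deg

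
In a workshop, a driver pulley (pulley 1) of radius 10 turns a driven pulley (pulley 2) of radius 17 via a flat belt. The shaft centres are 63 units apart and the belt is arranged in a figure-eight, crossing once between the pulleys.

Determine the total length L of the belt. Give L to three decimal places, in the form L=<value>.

L=222.582

crossed belt: β = asin((r1+r2)/C) = asin(27/63) = 25.3769°
wrap1 = wrap2 = π + 2β = 230.7539°
tangent length = C·cosβ = 56.9210
L = (r1+r2)·wrap + 2·C·cosβ = 27·4.0274 + 2·56.9210 = 222.5822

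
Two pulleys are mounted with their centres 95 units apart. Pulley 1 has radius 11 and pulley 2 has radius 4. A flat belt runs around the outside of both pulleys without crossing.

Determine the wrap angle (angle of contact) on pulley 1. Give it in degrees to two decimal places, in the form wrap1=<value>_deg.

open belt: β = asin((r2−r1)/C) = asin(-7/95) = -4.2256°
wrap1 = π − 2β = 188.4512°
wrap2 = π + 2β = 171.5488°

wrap1=188.45_deg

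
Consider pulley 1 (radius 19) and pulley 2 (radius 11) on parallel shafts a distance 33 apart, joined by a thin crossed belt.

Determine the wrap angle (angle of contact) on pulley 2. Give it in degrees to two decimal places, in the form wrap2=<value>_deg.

crossed belt: β = asin((r1+r2)/C) = asin(30/33) = 65.3800°
wrap1 = wrap2 = π + 2β = 310.7600°

wrap2=310.76_deg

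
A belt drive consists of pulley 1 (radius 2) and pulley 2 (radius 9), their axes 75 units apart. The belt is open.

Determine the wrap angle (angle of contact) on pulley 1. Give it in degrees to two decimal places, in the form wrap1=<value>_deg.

open belt: β = asin((r2−r1)/C) = asin(7/75) = 5.3554°
wrap1 = π − 2β = 169.2892°
wrap2 = π + 2β = 190.7108°

wrap1=169.29_deg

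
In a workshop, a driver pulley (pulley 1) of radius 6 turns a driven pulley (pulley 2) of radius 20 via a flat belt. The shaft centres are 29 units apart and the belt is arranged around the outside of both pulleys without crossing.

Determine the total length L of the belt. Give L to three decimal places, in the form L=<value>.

open belt: β = asin((r2−r1)/C) = asin(14/29) = 28.8657°
wrap1 = π − 2β = 122.2685°
wrap2 = π + 2β = 237.7315°
tangent length = C·cosβ = 25.3969
L = r1·wrap1 + r2·wrap2 + 2·C·cosβ = 6·2.1340 + 20·4.1492 + 2·25.3969 = 146.5816

L=146.582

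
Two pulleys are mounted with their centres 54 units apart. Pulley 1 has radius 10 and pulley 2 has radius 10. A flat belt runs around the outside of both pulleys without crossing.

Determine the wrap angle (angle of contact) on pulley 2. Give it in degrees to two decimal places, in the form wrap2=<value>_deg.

wrap2=180.00_deg

open belt: β = asin((r2−r1)/C) = asin(0/54) = 0.0000°
wrap1 = π − 2β = 180.0000°
wrap2 = π + 2β = 180.0000°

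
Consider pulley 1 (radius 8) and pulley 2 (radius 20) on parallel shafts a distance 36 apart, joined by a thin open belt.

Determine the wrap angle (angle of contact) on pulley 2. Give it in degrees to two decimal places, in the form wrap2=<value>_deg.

open belt: β = asin((r2−r1)/C) = asin(12/36) = 19.4712°
wrap1 = π − 2β = 141.0576°
wrap2 = π + 2β = 218.9424°

wrap2=218.94_deg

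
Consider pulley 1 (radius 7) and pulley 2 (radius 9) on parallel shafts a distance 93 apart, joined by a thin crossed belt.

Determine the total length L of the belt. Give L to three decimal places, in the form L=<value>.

L=239.025

crossed belt: β = asin((r1+r2)/C) = asin(16/93) = 9.9066°
wrap1 = wrap2 = π + 2β = 199.8133°
tangent length = C·cosβ = 91.6133
L = (r1+r2)·wrap + 2·C·cosβ = 16·3.4874 + 2·91.6133 = 239.0250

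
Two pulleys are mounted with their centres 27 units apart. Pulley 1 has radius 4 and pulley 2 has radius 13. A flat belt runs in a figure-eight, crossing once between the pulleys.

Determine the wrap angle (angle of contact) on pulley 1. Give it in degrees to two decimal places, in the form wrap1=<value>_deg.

crossed belt: β = asin((r1+r2)/C) = asin(17/27) = 39.0228°
wrap1 = wrap2 = π + 2β = 258.0456°

wrap1=258.05_deg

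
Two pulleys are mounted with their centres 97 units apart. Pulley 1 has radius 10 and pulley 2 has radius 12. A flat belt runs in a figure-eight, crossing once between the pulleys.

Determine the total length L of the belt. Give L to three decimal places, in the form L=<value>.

crossed belt: β = asin((r1+r2)/C) = asin(22/97) = 13.1090°
wrap1 = wrap2 = π + 2β = 206.2180°
tangent length = C·cosβ = 94.4722
L = (r1+r2)·wrap + 2·C·cosβ = 22·3.5992 + 2·94.4722 = 268.1265

L=268.126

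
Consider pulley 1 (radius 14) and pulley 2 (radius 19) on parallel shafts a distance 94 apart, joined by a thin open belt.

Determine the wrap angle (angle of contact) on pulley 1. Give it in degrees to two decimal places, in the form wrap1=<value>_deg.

open belt: β = asin((r2−r1)/C) = asin(5/94) = 3.0491°
wrap1 = π − 2β = 173.9018°
wrap2 = π + 2β = 186.0982°

wrap1=173.90_deg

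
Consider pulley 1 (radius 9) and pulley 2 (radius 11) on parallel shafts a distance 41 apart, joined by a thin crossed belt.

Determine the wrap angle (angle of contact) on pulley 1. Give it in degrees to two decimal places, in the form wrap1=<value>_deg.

crossed belt: β = asin((r1+r2)/C) = asin(20/41) = 29.1964°
wrap1 = wrap2 = π + 2β = 238.3928°

wrap1=238.39_deg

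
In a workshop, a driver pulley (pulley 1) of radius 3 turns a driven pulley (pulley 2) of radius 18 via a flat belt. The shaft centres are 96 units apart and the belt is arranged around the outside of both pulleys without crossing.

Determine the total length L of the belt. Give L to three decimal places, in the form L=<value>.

open belt: β = asin((r2−r1)/C) = asin(15/96) = 8.9893°
wrap1 = π − 2β = 162.0214°
wrap2 = π + 2β = 197.9786°
tangent length = C·cosβ = 94.8209
L = r1·wrap1 + r2·wrap2 + 2·C·cosβ = 3·2.8278 + 18·3.4554 + 2·94.8209 = 260.3220

L=260.322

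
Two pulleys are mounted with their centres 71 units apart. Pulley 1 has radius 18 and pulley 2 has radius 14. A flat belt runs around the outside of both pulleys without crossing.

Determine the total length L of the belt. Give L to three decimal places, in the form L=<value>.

open belt: β = asin((r2−r1)/C) = asin(-4/71) = -3.2296°
wrap1 = π − 2β = 186.4593°
wrap2 = π + 2β = 173.5407°
tangent length = C·cosβ = 70.8872
L = r1·wrap1 + r2·wrap2 + 2·C·cosβ = 18·3.2543 + 14·3.0289 + 2·70.8872 = 242.7564

L=242.756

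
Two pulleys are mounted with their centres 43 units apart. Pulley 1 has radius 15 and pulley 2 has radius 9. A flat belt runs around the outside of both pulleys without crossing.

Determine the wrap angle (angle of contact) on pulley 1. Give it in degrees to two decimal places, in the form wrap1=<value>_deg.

wrap1=196.04_deg

open belt: β = asin((r2−r1)/C) = asin(-6/43) = -8.0209°
wrap1 = π − 2β = 196.0419°
wrap2 = π + 2β = 163.9581°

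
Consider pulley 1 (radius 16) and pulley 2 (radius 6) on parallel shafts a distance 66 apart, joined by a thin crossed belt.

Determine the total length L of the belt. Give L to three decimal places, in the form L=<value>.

L=208.519

crossed belt: β = asin((r1+r2)/C) = asin(22/66) = 19.4712°
wrap1 = wrap2 = π + 2β = 218.9424°
tangent length = C·cosβ = 62.2254
L = (r1+r2)·wrap + 2·C·cosβ = 22·3.8213 + 2·62.2254 = 208.5187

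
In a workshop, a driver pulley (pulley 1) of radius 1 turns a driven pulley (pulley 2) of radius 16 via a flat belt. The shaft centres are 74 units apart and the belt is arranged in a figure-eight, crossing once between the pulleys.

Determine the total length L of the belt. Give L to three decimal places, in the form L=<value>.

L=205.330

crossed belt: β = asin((r1+r2)/C) = asin(17/74) = 13.2812°
wrap1 = wrap2 = π + 2β = 206.5623°
tangent length = C·cosβ = 72.0208
L = (r1+r2)·wrap + 2·C·cosβ = 17·3.6052 + 2·72.0208 = 205.3299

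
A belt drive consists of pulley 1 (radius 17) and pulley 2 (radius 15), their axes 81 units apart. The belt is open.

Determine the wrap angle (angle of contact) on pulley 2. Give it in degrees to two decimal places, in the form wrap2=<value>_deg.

wrap2=177.17_deg

open belt: β = asin((r2−r1)/C) = asin(-2/81) = -1.4149°
wrap1 = π − 2β = 182.8297°
wrap2 = π + 2β = 177.1703°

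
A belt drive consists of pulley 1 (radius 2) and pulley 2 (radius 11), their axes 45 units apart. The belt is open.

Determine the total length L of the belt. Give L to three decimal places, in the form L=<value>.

L=132.647

open belt: β = asin((r2−r1)/C) = asin(9/45) = 11.5370°
wrap1 = π − 2β = 156.9261°
wrap2 = π + 2β = 203.0739°
tangent length = C·cosβ = 44.0908
L = r1·wrap1 + r2·wrap2 + 2·C·cosβ = 2·2.7389 + 11·3.5443 + 2·44.0908 = 132.6468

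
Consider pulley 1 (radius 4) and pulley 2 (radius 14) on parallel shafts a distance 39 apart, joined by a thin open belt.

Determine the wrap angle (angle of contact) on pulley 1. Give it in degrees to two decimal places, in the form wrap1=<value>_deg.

wrap1=150.29_deg

open belt: β = asin((r2−r1)/C) = asin(10/39) = 14.8572°
wrap1 = π − 2β = 150.2857°
wrap2 = π + 2β = 209.7143°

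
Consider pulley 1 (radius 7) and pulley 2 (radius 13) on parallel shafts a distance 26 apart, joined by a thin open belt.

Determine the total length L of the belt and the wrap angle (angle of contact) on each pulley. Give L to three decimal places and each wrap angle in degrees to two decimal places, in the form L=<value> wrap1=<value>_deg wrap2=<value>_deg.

L=116.223 wrap1=153.32_deg wrap2=206.68_deg

open belt: β = asin((r2−r1)/C) = asin(6/26) = 13.3424°
wrap1 = π − 2β = 153.3153°
wrap2 = π + 2β = 206.6847°
tangent length = C·cosβ = 25.2982
L = r1·wrap1 + r2·wrap2 + 2·C·cosβ = 7·2.6759 + 13·3.6073 + 2·25.2982 = 116.2227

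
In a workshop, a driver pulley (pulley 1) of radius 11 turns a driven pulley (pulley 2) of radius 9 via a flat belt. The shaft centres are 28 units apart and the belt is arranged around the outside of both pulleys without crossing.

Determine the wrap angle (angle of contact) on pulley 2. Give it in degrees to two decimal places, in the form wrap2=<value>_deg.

wrap2=171.81_deg

open belt: β = asin((r2−r1)/C) = asin(-2/28) = -4.0960°
wrap1 = π − 2β = 188.1921°
wrap2 = π + 2β = 171.8079°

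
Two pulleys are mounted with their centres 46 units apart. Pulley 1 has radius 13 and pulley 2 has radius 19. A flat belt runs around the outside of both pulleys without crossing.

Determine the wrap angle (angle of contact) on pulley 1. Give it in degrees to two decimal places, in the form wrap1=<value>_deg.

wrap1=165.01_deg

open belt: β = asin((r2−r1)/C) = asin(6/46) = 7.4947°
wrap1 = π − 2β = 165.0106°
wrap2 = π + 2β = 194.9894°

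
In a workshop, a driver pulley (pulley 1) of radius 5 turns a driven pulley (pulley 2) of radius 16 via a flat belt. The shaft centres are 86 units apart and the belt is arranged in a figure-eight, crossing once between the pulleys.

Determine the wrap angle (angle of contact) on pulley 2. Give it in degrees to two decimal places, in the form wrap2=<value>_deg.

crossed belt: β = asin((r1+r2)/C) = asin(21/86) = 14.1337°
wrap1 = wrap2 = π + 2β = 208.2675°

wrap2=208.27_deg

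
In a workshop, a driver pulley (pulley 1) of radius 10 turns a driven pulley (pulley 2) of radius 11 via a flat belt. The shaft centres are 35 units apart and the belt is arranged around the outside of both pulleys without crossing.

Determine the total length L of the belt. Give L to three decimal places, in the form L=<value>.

L=136.002

open belt: β = asin((r2−r1)/C) = asin(1/35) = 1.6372°
wrap1 = π − 2β = 176.7255°
wrap2 = π + 2β = 183.2745°
tangent length = C·cosβ = 34.9857
L = r1·wrap1 + r2·wrap2 + 2·C·cosβ = 10·3.0844 + 11·3.1987 + 2·34.9857 = 136.0020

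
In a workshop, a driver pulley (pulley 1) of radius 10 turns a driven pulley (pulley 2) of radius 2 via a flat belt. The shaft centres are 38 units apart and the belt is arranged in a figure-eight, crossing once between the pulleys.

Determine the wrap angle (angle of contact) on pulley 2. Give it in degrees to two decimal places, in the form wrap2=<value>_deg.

wrap2=216.82_deg

crossed belt: β = asin((r1+r2)/C) = asin(12/38) = 18.4085°
wrap1 = wrap2 = π + 2β = 216.8170°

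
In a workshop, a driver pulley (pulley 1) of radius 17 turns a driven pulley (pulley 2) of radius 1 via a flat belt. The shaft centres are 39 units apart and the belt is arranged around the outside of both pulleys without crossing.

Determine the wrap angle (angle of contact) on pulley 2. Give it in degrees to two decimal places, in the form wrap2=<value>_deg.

open belt: β = asin((r2−r1)/C) = asin(-16/39) = -24.2209°
wrap1 = π − 2β = 228.4419°
wrap2 = π + 2β = 131.5581°

wrap2=131.56_deg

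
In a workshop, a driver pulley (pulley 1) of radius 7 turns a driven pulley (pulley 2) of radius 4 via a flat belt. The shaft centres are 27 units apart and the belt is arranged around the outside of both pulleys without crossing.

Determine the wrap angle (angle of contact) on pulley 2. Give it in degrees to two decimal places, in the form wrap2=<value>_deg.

open belt: β = asin((r2−r1)/C) = asin(-3/27) = -6.3794°
wrap1 = π − 2β = 192.7587°
wrap2 = π + 2β = 167.2413°

wrap2=167.24_deg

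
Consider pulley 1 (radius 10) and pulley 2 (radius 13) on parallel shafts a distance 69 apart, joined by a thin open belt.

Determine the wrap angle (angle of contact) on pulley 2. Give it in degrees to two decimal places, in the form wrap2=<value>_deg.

open belt: β = asin((r2−r1)/C) = asin(3/69) = 2.4919°
wrap1 = π − 2β = 175.0162°
wrap2 = π + 2β = 184.9838°

wrap2=184.98_deg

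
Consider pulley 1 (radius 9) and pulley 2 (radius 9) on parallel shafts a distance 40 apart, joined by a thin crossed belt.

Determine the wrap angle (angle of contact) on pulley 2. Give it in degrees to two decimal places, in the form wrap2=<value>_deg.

wrap2=233.49_deg

crossed belt: β = asin((r1+r2)/C) = asin(18/40) = 26.7437°
wrap1 = wrap2 = π + 2β = 233.4874°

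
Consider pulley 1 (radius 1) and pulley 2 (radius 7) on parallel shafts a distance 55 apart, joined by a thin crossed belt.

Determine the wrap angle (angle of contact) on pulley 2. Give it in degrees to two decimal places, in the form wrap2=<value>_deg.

wrap2=196.73_deg

crossed belt: β = asin((r1+r2)/C) = asin(8/55) = 8.3636°
wrap1 = wrap2 = π + 2β = 196.7272°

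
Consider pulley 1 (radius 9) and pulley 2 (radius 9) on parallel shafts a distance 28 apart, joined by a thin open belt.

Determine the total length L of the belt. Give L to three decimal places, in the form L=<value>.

open belt: β = asin((r2−r1)/C) = asin(0/28) = 0.0000°
wrap1 = π − 2β = 180.0000°
wrap2 = π + 2β = 180.0000°
tangent length = C·cosβ = 28.0000
L = r1·wrap1 + r2·wrap2 + 2·C·cosβ = 9·3.1416 + 9·3.1416 + 2·28.0000 = 112.5487

L=112.549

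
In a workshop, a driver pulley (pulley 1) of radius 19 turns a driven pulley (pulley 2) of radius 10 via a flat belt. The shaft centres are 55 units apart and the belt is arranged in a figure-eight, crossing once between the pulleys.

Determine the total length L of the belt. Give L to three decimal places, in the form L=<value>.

L=216.785

crossed belt: β = asin((r1+r2)/C) = asin(29/55) = 31.8214°
wrap1 = wrap2 = π + 2β = 243.6427°
tangent length = C·cosβ = 46.7333
L = (r1+r2)·wrap + 2·C·cosβ = 29·4.2524 + 2·46.7333 = 216.7852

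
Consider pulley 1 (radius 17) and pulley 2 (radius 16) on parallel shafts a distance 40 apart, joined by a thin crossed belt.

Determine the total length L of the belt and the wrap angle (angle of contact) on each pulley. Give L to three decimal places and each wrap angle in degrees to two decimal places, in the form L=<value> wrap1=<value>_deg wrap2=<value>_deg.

crossed belt: β = asin((r1+r2)/C) = asin(33/40) = 55.5885°
wrap1 = wrap2 = π + 2β = 291.1770°
tangent length = C·cosβ = 22.6053
L = (r1+r2)·wrap + 2·C·cosβ = 33·5.0820 + 2·22.6053 = 212.9165

L=212.917 wrap1=291.18_deg wrap2=291.18_deg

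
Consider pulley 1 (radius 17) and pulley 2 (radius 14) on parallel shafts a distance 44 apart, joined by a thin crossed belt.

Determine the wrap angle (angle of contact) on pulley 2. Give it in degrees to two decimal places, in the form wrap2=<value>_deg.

wrap2=269.59_deg

crossed belt: β = asin((r1+r2)/C) = asin(31/44) = 44.7928°
wrap1 = wrap2 = π + 2β = 269.5857°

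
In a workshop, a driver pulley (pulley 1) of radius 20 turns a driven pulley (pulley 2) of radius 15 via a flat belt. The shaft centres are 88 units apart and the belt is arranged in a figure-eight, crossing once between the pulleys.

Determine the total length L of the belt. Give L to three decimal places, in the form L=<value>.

crossed belt: β = asin((r1+r2)/C) = asin(35/88) = 23.4362°
wrap1 = wrap2 = π + 2β = 226.8724°
tangent length = C·cosβ = 80.7403
L = (r1+r2)·wrap + 2·C·cosβ = 35·3.9597 + 2·80.7403 = 300.0691

L=300.069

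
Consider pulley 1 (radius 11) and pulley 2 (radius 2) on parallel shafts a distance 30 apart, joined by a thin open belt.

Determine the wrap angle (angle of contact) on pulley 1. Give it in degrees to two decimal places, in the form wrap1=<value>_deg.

wrap1=214.92_deg

open belt: β = asin((r2−r1)/C) = asin(-9/30) = -17.4576°
wrap1 = π − 2β = 214.9152°
wrap2 = π + 2β = 145.0848°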